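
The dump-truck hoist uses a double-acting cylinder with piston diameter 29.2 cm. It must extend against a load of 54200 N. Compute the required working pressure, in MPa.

Cap-side area A_cap = π/4 × (29.2 cm)² = 669.7 cm^2
P = F / A = 54200 N / A

P ≈ 0.809 MPa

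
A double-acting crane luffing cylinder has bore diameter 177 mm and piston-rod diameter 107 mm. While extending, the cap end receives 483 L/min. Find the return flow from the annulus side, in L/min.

Cap-side area A_cap = π/4 × (177 mm)² = 24610 mm^2
Rod-side annular area A_ann = π/4 × (177² − 107²) = 15610 mm^2
Piston speed v = Q_in/A_cap; rod-end outflow Q_out = v × A_ann = Q_in × A_ann/A_cap.

Q_out ≈ 306 L/min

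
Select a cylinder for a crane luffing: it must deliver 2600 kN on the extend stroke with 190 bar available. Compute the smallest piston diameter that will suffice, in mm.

D ≈ 417 mm

Extension force acts on the full piston face: F = P × (π/4)D².
D = √(4F / (πP)) = √(4 × 2600 kN / (π × 190 bar))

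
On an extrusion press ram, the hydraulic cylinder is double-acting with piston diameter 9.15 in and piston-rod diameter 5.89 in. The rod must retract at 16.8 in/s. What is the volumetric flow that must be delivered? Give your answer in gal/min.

Rod-side annular area A_ann = π/4 × (9.15² − 5.89²) = 38.51 in^2
Q = A × v

Q ≈ 168 gal/min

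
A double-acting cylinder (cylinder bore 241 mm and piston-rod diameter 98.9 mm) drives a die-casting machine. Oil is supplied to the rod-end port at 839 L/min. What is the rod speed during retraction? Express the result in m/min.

Rod-side annular area A_ann = π/4 × (241² − 98.9²) = 37930 mm^2
Flow into the rod-end port fills the annular volume.
v = Q / A

v ≈ 22.1 m/min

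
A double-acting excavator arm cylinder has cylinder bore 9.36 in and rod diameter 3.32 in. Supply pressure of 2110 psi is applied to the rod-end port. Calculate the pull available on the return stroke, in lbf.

F ≈ 1.27e5 lbf

Rod-side annular area A_ann = π/4 × (9.36² − 3.32²) = 60.15 in^2
On retraction the pressure acts on the annular area (bore minus rod).
F = P × A_ann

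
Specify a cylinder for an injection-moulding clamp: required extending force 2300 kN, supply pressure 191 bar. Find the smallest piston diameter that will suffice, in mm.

Extension force acts on the full piston face: F = P × (π/4)D².
D = √(4F / (πP)) = √(4 × 2300 kN / (π × 191 bar))

D ≈ 392 mm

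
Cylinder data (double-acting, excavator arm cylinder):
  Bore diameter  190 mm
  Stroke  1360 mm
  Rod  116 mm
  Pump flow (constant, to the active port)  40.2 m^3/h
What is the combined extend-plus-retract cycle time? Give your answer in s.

t ≈ 5.62 s

Cap-side area A_cap = π/4 × (190 mm)² = 28350 mm^2
Rod-side annular area A_ann = π/4 × (190² − 116²) = 17780 mm^2
t_ext = A_cap·L/Q = 3.453 s
t_ret = A_ann·L/Q = 2.166 s
t_cycle = t_ext + t_ret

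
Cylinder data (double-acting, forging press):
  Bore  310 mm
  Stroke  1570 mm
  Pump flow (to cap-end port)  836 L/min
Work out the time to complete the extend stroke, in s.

Cap-side area A_cap = π/4 × (310 mm)² = 75480 mm^2
Swept volume V = A × L; t = V / Q = A·L / Q

t ≈ 8.50 s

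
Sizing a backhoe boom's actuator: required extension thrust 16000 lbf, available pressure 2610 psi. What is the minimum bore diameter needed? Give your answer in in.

D ≈ 2.79 in

Extension force acts on the full piston face: F = P × (π/4)D².
D = √(4F / (πP)) = √(4 × 16000 lbf / (π × 2610 psi))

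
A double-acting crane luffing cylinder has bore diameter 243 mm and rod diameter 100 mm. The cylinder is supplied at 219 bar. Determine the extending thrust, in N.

F ≈ 1.02e6 N

Cap-side area A_cap = π/4 × (243 mm)² = 46380 mm^2
F = P × A_cap = 219 bar × A_cap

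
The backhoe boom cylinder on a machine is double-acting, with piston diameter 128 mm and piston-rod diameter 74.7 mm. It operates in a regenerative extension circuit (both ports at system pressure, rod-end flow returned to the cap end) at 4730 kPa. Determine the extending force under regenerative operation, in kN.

With equal pressure on both faces, forces on the annular region cancel; the net push is pressure × rod cross-section.
Rod cross-section A_rod = π/4 × (74.7 mm)² = 4383 mm^2
F = P × A_rod

F ≈ 20.7 kN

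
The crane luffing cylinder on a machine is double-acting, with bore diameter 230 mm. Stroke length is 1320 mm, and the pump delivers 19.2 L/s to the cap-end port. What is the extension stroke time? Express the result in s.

Cap-side area A_cap = π/4 × (230 mm)² = 41550 mm^2
Swept volume V = A × L; t = V / Q = A·L / Q

t ≈ 2.86 s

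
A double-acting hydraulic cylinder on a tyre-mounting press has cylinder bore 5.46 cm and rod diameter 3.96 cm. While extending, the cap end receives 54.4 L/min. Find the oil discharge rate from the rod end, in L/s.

Q_out ≈ 0.430 L/s

Cap-side area A_cap = π/4 × (5.46 cm)² = 23.41 cm^2
Rod-side annular area A_ann = π/4 × (5.46² − 3.96²) = 11.10 cm^2
Piston speed v = Q_in/A_cap; rod-end outflow Q_out = v × A_ann = Q_in × A_ann/A_cap.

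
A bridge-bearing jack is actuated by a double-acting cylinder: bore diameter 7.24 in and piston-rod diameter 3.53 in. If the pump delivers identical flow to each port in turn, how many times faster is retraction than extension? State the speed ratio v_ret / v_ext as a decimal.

Cap-side area A_cap = π/4 × (7.24 in)² = 41.17 in^2
Rod-side annular area A_ann = π/4 × (7.24² − 3.53²) = 31.38 in^2
For equal Q, v ∝ 1/A, so v_ret/v_ext = A_cap/A_ann.

v_ret/v_ext ≈ 1.31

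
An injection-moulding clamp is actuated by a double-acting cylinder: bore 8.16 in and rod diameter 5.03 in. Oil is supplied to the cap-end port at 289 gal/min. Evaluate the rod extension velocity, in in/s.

Cap-side area A_cap = π/4 × (8.16 in)² = 52.30 in^2
v = Q / A

v ≈ 21.3 in/s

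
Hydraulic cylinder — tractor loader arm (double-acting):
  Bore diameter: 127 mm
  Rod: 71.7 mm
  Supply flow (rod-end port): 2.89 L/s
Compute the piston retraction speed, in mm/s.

Rod-side annular area A_ann = π/4 × (127² − 71.7²) = 8630 mm^2
Flow into the rod-end port fills the annular volume.
v = Q / A

v ≈ 335 mm/s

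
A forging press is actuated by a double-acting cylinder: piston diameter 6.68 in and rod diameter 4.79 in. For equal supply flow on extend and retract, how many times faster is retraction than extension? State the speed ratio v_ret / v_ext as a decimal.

v_ret/v_ext ≈ 2.06

Cap-side area A_cap = π/4 × (6.68 in)² = 35.05 in^2
Rod-side annular area A_ann = π/4 × (6.68² − 4.79²) = 17.03 in^2
For equal Q, v ∝ 1/A, so v_ret/v_ext = A_cap/A_ann.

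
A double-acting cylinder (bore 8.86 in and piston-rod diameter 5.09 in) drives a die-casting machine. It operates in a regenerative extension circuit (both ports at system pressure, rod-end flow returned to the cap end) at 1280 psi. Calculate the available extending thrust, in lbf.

F ≈ 26000 lbf

With equal pressure on both faces, forces on the annular region cancel; the net push is pressure × rod cross-section.
Rod cross-section A_rod = π/4 × (5.09 in)² = 20.35 in^2
F = P × A_rod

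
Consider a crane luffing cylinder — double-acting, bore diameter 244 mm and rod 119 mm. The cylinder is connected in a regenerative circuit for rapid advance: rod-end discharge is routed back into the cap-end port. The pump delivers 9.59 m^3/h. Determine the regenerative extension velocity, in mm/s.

In regeneration the rod-end outflow joins the pump flow into the cap end, so the net volume the pump must supply per unit advance equals the rod cross-section area.
Rod cross-section A_rod = π/4 × (119 mm)² = 11120 mm^2
v = Q_pump / A_rod

v ≈ 240 mm/s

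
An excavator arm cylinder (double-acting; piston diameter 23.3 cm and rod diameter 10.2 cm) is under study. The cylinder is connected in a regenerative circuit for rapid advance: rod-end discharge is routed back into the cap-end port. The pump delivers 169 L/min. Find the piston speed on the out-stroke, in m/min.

v ≈ 20.7 m/min

In regeneration the rod-end outflow joins the pump flow into the cap end, so the net volume the pump must supply per unit advance equals the rod cross-section area.
Rod cross-section A_rod = π/4 × (10.2 cm)² = 81.71 cm^2
v = Q_pump / A_rod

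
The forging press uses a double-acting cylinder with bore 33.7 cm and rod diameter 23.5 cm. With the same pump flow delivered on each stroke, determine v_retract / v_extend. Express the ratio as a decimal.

Cap-side area A_cap = π/4 × (33.7 cm)² = 892.0 cm^2
Rod-side annular area A_ann = π/4 × (33.7² − 23.5²) = 458.2 cm^2
For equal Q, v ∝ 1/A, so v_ret/v_ext = A_cap/A_ann.

v_ret/v_ext ≈ 1.95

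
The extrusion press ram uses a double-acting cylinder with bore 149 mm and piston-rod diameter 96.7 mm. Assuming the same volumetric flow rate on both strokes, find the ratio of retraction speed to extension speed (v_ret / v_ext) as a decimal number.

v_ret/v_ext ≈ 1.73

Cap-side area A_cap = π/4 × (149 mm)² = 17440 mm^2
Rod-side annular area A_ann = π/4 × (149² − 96.7²) = 10090 mm^2
For equal Q, v ∝ 1/A, so v_ret/v_ext = A_cap/A_ann.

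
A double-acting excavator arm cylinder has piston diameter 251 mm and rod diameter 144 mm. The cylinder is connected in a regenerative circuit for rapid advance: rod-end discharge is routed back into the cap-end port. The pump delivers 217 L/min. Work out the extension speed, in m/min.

In regeneration the rod-end outflow joins the pump flow into the cap end, so the net volume the pump must supply per unit advance equals the rod cross-section area.
Rod cross-section A_rod = π/4 × (144 mm)² = 16290 mm^2
v = Q_pump / A_rod

v ≈ 13.3 m/min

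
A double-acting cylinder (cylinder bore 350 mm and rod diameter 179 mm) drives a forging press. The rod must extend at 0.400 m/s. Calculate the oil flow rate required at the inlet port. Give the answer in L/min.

Cap-side area A_cap = π/4 × (350 mm)² = 96210 mm^2
Q = A × v

Q ≈ 2310 L/min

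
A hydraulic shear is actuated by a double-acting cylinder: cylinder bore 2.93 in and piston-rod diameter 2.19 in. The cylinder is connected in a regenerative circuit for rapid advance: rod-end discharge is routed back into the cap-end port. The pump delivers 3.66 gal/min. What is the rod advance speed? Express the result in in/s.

v ≈ 3.74 in/s

In regeneration the rod-end outflow joins the pump flow into the cap end, so the net volume the pump must supply per unit advance equals the rod cross-section area.
Rod cross-section A_rod = π/4 × (2.19 in)² = 3.767 in^2
v = Q_pump / A_rod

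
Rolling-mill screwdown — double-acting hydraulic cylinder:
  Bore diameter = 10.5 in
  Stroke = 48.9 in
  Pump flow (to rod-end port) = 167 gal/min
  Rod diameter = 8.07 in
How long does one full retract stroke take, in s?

Rod-side annular area A_ann = π/4 × (10.5² − 8.07²) = 35.44 in^2
Swept volume V = A × L; t = V / Q = A·L / Q

t ≈ 2.70 s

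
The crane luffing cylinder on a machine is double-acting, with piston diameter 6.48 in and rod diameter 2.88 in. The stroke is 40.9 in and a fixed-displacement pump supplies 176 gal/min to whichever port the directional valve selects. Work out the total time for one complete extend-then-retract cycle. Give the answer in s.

Cap-side area A_cap = π/4 × (6.48 in)² = 32.98 in^2
Rod-side annular area A_ann = π/4 × (6.48² − 2.88²) = 26.46 in^2
t_ext = A_cap·L/Q = 1.991 s
t_ret = A_ann·L/Q = 1.597 s
t_cycle = t_ext + t_ret

t ≈ 3.59 s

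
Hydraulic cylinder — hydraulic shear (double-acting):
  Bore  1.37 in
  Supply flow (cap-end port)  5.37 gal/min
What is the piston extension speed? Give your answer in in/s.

v ≈ 14.0 in/s

Cap-side area A_cap = π/4 × (1.37 in)² = 1.474 in^2
v = Q / A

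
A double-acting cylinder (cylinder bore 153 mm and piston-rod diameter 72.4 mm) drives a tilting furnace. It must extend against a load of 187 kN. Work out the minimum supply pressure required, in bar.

P ≈ 102 bar

Cap-side area A_cap = π/4 × (153 mm)² = 18390 mm^2
P = F / A = 187 kN / A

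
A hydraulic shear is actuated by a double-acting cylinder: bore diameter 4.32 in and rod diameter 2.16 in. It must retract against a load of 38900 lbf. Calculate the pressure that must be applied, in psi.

P ≈ 3540 psi

Rod-side annular area A_ann = π/4 × (4.32² − 2.16²) = 10.99 in^2
Retraction: pressure acts on the annular area.
P = F / A = 38900 lbf / A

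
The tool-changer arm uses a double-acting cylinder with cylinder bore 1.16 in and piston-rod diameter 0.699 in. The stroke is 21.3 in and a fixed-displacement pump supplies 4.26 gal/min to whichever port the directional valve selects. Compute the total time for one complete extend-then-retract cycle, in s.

Cap-side area A_cap = π/4 × (1.16 in)² = 1.057 in^2
Rod-side annular area A_ann = π/4 × (1.16² − 0.699²) = 0.6731 in^2
t_ext = A_cap·L/Q = 1.373 s
t_ret = A_ann·L/Q = 0.8741 s
t_cycle = t_ext + t_ret

t ≈ 2.25 s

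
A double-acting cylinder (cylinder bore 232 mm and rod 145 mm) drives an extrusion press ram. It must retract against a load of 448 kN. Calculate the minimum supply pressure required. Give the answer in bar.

Rod-side annular area A_ann = π/4 × (232² − 145²) = 25760 mm^2
Retraction: pressure acts on the annular area.
P = F / A = 448 kN / A

P ≈ 174 bar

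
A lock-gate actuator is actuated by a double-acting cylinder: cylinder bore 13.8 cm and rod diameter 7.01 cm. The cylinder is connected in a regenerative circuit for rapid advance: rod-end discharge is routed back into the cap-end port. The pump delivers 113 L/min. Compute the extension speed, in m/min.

v ≈ 29.3 m/min

In regeneration the rod-end outflow joins the pump flow into the cap end, so the net volume the pump must supply per unit advance equals the rod cross-section area.
Rod cross-section A_rod = π/4 × (7.01 cm)² = 38.59 cm^2
v = Q_pump / A_rod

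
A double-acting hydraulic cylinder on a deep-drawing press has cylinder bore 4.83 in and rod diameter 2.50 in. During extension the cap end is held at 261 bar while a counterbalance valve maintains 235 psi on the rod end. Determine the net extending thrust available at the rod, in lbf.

F ≈ 66200 lbf

Cap-side area A_cap = π/4 × (4.83 in)² = 18.32 in^2
Rod-side annular area A_ann = π/4 × (4.83² − 2.50²) = 13.41 in^2
Net thrust = P_cap·A_cap − P_rod·A_ann = 69360 lbf − 3152 lbf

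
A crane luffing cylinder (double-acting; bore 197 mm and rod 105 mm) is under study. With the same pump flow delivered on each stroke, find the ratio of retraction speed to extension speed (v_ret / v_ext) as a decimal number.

Cap-side area A_cap = π/4 × (197 mm)² = 30480 mm^2
Rod-side annular area A_ann = π/4 × (197² − 105²) = 21820 mm^2
For equal Q, v ∝ 1/A, so v_ret/v_ext = A_cap/A_ann.

v_ret/v_ext ≈ 1.40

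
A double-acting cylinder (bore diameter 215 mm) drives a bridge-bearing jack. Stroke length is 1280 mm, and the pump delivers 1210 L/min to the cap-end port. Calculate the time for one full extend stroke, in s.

t ≈ 2.30 s

Cap-side area A_cap = π/4 × (215 mm)² = 36310 mm^2
Swept volume V = A × L; t = V / Q = A·L / Q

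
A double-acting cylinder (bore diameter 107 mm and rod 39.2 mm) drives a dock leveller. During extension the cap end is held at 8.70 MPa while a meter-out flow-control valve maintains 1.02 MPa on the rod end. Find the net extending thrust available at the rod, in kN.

F ≈ 70.3 kN

Cap-side area A_cap = π/4 × (107 mm)² = 8992 mm^2
Rod-side annular area A_ann = π/4 × (107² − 39.2²) = 7785 mm^2
Net thrust = P_cap·A_cap − P_rod·A_ann = 78.23 kN − 7.941 kN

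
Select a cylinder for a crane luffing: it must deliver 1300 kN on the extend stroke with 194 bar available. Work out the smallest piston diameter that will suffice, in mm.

Extension force acts on the full piston face: F = P × (π/4)D².
D = √(4F / (πP)) = √(4 × 1300 kN / (π × 194 bar))

D ≈ 292 mm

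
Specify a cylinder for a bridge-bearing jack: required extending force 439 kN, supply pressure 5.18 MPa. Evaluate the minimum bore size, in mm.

Extension force acts on the full piston face: F = P × (π/4)D².
D = √(4F / (πP)) = √(4 × 439 kN / (π × 5.18 MPa))

D ≈ 328 mm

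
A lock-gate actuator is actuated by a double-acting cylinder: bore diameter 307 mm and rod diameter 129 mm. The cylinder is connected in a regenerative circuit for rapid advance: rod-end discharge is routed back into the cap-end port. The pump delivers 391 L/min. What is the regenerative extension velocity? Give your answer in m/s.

In regeneration the rod-end outflow joins the pump flow into the cap end, so the net volume the pump must supply per unit advance equals the rod cross-section area.
Rod cross-section A_rod = π/4 × (129 mm)² = 13070 mm^2
v = Q_pump / A_rod

v ≈ 0.499 m/s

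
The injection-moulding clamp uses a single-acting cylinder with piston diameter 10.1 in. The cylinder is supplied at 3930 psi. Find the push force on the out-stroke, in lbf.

F ≈ 3.15e5 lbf

Cap-side area A_cap = π/4 × (10.1 in)² = 80.12 in^2
F = P × A_cap = 3930 psi × A_cap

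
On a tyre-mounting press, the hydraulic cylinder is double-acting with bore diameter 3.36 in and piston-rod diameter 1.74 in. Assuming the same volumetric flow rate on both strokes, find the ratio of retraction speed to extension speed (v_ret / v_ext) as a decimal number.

v_ret/v_ext ≈ 1.37

Cap-side area A_cap = π/4 × (3.36 in)² = 8.867 in^2
Rod-side annular area A_ann = π/4 × (3.36² − 1.74²) = 6.489 in^2
For equal Q, v ∝ 1/A, so v_ret/v_ext = A_cap/A_ann.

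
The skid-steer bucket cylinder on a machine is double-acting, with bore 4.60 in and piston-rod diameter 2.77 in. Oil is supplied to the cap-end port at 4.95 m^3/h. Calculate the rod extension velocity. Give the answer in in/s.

Cap-side area A_cap = π/4 × (4.60 in)² = 16.62 in^2
v = Q / A

v ≈ 5.05 in/s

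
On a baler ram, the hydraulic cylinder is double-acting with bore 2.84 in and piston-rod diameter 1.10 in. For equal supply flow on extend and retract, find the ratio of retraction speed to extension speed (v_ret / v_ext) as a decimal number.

v_ret/v_ext ≈ 1.18

Cap-side area A_cap = π/4 × (2.84 in)² = 6.335 in^2
Rod-side annular area A_ann = π/4 × (2.84² − 1.10²) = 5.384 in^2
For equal Q, v ∝ 1/A, so v_ret/v_ext = A_cap/A_ann.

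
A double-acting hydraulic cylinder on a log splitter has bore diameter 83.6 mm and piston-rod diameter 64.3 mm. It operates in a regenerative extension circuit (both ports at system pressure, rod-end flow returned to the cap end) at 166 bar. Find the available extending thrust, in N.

With equal pressure on both faces, forces on the annular region cancel; the net push is pressure × rod cross-section.
Rod cross-section A_rod = π/4 × (64.3 mm)² = 3247 mm^2
F = P × A_rod

F ≈ 53900 N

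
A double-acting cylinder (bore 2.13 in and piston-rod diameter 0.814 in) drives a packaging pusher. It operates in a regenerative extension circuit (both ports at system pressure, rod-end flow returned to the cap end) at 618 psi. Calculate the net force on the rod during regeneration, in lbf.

F ≈ 322 lbf

With equal pressure on both faces, forces on the annular region cancel; the net push is pressure × rod cross-section.
Rod cross-section A_rod = π/4 × (0.814 in)² = 0.5204 in^2
F = P × A_rod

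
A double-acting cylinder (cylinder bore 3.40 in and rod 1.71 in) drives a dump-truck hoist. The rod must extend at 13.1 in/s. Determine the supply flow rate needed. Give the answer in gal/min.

Q ≈ 30.9 gal/min

Cap-side area A_cap = π/4 × (3.40 in)² = 9.079 in^2
Q = A × v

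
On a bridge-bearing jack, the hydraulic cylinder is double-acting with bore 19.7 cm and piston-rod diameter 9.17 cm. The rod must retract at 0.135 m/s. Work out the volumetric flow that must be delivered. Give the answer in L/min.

Rod-side annular area A_ann = π/4 × (19.7² − 9.17²) = 238.8 cm^2
Q = A × v

Q ≈ 193 L/min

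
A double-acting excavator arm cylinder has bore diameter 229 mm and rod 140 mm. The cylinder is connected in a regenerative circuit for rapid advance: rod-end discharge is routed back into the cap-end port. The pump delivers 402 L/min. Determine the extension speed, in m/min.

v ≈ 26.1 m/min

In regeneration the rod-end outflow joins the pump flow into the cap end, so the net volume the pump must supply per unit advance equals the rod cross-section area.
Rod cross-section A_rod = π/4 × (140 mm)² = 15390 mm^2
v = Q_pump / A_rod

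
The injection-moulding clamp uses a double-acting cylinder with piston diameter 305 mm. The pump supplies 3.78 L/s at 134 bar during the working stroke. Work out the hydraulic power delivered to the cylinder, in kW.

W ≈ 50.7 kW

Hydraulic power = P × Q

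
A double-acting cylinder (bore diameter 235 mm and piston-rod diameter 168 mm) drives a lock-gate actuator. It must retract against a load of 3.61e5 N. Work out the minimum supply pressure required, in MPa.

P ≈ 17.0 MPa

Rod-side annular area A_ann = π/4 × (235² − 168²) = 21210 mm^2
Retraction: pressure acts on the annular area.
P = F / A = 3.61e5 N / A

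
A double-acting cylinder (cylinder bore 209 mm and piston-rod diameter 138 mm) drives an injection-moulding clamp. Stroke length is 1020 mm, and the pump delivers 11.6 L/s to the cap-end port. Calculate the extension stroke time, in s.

t ≈ 3.02 s

Cap-side area A_cap = π/4 × (209 mm)² = 34310 mm^2
Swept volume V = A × L; t = V / Q = A·L / Q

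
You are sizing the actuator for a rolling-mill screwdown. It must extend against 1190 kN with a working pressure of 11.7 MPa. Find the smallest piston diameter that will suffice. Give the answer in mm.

Extension force acts on the full piston face: F = P × (π/4)D².
D = √(4F / (πP)) = √(4 × 1190 kN / (π × 11.7 MPa))

D ≈ 360 mm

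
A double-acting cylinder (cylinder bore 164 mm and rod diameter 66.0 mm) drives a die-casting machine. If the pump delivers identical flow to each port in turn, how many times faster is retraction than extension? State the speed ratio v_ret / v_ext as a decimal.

v_ret/v_ext ≈ 1.19

Cap-side area A_cap = π/4 × (164 mm)² = 21120 mm^2
Rod-side annular area A_ann = π/4 × (164² − 66.0²) = 17700 mm^2
For equal Q, v ∝ 1/A, so v_ret/v_ext = A_cap/A_ann.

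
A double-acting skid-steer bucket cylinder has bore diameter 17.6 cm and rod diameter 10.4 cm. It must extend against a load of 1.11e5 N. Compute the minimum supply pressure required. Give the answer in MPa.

P ≈ 4.56 MPa

Cap-side area A_cap = π/4 × (17.6 cm)² = 243.3 cm^2
P = F / A = 1.11e5 N / A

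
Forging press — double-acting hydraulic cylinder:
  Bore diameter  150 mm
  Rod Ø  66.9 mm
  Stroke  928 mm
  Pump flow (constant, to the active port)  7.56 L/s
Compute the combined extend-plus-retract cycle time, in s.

t ≈ 3.91 s

Cap-side area A_cap = π/4 × (150 mm)² = 17670 mm^2
Rod-side annular area A_ann = π/4 × (150² − 66.9²) = 14160 mm^2
t_ext = A_cap·L/Q = 2.169 s
t_ret = A_ann·L/Q = 1.738 s
t_cycle = t_ext + t_ret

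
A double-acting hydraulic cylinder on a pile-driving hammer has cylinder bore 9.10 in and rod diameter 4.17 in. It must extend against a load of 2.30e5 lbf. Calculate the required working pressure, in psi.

Cap-side area A_cap = π/4 × (9.10 in)² = 65.04 in^2
P = F / A = 2.30e5 lbf / A

P ≈ 3540 psi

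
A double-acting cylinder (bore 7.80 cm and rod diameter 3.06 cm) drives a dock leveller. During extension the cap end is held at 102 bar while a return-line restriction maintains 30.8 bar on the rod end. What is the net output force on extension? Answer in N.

F ≈ 36300 N

Cap-side area A_cap = π/4 × (7.80 cm)² = 47.78 cm^2
Rod-side annular area A_ann = π/4 × (7.80² − 3.06²) = 40.43 cm^2
Net thrust = P_cap·A_cap − P_rod·A_ann = 48740 N − 12450 N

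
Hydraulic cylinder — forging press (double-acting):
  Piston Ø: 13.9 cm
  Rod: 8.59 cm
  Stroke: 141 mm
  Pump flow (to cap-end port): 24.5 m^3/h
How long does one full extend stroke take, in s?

t ≈ 0.314 s

Cap-side area A_cap = π/4 × (13.9 cm)² = 151.7 cm^2
Swept volume V = A × L; t = V / Q = A·L / Q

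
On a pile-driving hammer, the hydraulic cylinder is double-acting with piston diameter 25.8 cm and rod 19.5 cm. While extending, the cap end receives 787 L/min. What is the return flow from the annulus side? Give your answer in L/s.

Cap-side area A_cap = π/4 × (25.8 cm)² = 522.8 cm^2
Rod-side annular area A_ann = π/4 × (25.8² − 19.5²) = 224.1 cm^2
Piston speed v = Q_in/A_cap; rod-end outflow Q_out = v × A_ann = Q_in × A_ann/A_cap.

Q_out ≈ 5.62 L/s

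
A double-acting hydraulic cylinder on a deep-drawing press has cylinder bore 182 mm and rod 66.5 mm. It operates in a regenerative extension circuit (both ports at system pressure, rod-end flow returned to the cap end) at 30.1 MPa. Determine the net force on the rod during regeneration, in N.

With equal pressure on both faces, forces on the annular region cancel; the net push is pressure × rod cross-section.
Rod cross-section A_rod = π/4 × (66.5 mm)² = 3473 mm^2
F = P × A_rod

F ≈ 1.05e5 N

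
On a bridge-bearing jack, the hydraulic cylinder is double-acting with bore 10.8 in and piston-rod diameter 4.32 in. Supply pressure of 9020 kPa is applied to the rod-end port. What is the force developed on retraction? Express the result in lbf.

Rod-side annular area A_ann = π/4 × (10.8² − 4.32²) = 76.95 in^2
On retraction the pressure acts on the annular area (bore minus rod).
F = P × A_ann

F ≈ 1.01e5 lbf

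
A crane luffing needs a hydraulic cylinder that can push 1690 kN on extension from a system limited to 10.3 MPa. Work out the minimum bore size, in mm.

D ≈ 457 mm

Extension force acts on the full piston face: F = P × (π/4)D².
D = √(4F / (πP)) = √(4 × 1690 kN / (π × 10.3 MPa))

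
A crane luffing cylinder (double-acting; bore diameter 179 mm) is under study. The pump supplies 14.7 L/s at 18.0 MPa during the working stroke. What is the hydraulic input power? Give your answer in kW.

W ≈ 265 kW

Hydraulic power = P × Q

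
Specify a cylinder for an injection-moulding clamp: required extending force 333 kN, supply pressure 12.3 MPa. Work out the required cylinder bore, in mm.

Extension force acts on the full piston face: F = P × (π/4)D².
D = √(4F / (πP)) = √(4 × 333 kN / (π × 12.3 MPa))

D ≈ 186 mm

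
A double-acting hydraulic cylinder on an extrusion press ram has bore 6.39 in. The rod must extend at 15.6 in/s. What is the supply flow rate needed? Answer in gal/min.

Q ≈ 130 gal/min

Cap-side area A_cap = π/4 × (6.39 in)² = 32.07 in^2
Q = A × v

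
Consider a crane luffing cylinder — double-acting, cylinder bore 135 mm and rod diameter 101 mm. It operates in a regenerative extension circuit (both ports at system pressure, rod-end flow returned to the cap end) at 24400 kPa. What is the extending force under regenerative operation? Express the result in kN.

F ≈ 195 kN

With equal pressure on both faces, forces on the annular region cancel; the net push is pressure × rod cross-section.
Rod cross-section A_rod = π/4 × (101 mm)² = 8012 mm^2
F = P × A_rod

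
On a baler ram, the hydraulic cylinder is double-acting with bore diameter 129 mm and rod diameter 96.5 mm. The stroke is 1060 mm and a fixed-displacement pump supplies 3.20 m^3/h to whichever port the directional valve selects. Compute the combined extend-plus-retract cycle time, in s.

t ≈ 22.4 s

Cap-side area A_cap = π/4 × (129 mm)² = 13070 mm^2
Rod-side annular area A_ann = π/4 × (129² − 96.5²) = 5756 mm^2
t_ext = A_cap·L/Q = 15.59 s
t_ret = A_ann·L/Q = 6.864 s
t_cycle = t_ext + t_ret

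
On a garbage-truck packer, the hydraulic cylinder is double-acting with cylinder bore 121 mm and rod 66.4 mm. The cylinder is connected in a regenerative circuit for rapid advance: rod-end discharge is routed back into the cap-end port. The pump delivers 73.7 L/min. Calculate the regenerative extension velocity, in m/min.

v ≈ 21.3 m/min

In regeneration the rod-end outflow joins the pump flow into the cap end, so the net volume the pump must supply per unit advance equals the rod cross-section area.
Rod cross-section A_rod = π/4 × (66.4 mm)² = 3463 mm^2
v = Q_pump / A_rod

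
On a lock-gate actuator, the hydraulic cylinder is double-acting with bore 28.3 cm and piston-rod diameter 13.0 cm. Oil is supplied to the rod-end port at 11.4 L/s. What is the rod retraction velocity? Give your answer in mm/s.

Rod-side annular area A_ann = π/4 × (28.3² − 13.0²) = 496.3 cm^2
Flow into the rod-end port fills the annular volume.
v = Q / A

v ≈ 230 mm/s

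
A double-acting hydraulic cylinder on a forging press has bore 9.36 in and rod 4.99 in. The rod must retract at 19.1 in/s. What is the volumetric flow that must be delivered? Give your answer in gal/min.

Q ≈ 244 gal/min

Rod-side annular area A_ann = π/4 × (9.36² − 4.99²) = 49.25 in^2
Q = A × v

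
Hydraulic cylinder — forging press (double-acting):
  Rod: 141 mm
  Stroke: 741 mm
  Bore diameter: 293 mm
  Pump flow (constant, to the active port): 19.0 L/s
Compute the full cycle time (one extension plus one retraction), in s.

Cap-side area A_cap = π/4 × (293 mm)² = 67430 mm^2
Rod-side annular area A_ann = π/4 × (293² − 141²) = 51810 mm^2
t_ext = A_cap·L/Q = 2.630 s
t_ret = A_ann·L/Q = 2.021 s
t_cycle = t_ext + t_ret

t ≈ 4.65 s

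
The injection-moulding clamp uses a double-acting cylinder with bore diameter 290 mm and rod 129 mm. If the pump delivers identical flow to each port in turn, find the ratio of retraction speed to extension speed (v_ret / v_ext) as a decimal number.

Cap-side area A_cap = π/4 × (290 mm)² = 66050 mm^2
Rod-side annular area A_ann = π/4 × (290² − 129²) = 52980 mm^2
For equal Q, v ∝ 1/A, so v_ret/v_ext = A_cap/A_ann.

v_ret/v_ext ≈ 1.25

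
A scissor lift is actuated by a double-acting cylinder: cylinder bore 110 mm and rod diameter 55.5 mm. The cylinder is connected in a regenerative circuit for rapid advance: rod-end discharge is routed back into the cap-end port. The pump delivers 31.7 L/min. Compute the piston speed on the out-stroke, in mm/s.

v ≈ 218 mm/s

In regeneration the rod-end outflow joins the pump flow into the cap end, so the net volume the pump must supply per unit advance equals the rod cross-section area.
Rod cross-section A_rod = π/4 × (55.5 mm)² = 2419 mm^2
v = Q_pump / A_rod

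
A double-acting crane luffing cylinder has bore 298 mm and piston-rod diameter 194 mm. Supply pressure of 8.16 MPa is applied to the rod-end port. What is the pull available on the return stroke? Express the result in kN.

Rod-side annular area A_ann = π/4 × (298² − 194²) = 40190 mm^2
On retraction the pressure acts on the annular area (bore minus rod).
F = P × A_ann

F ≈ 328 kN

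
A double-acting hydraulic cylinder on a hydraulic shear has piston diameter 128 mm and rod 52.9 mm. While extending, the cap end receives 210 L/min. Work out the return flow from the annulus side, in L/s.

Cap-side area A_cap = π/4 × (128 mm)² = 12870 mm^2
Rod-side annular area A_ann = π/4 × (128² − 52.9²) = 10670 mm^2
Piston speed v = Q_in/A_cap; rod-end outflow Q_out = v × A_ann = Q_in × A_ann/A_cap.

Q_out ≈ 2.90 L/s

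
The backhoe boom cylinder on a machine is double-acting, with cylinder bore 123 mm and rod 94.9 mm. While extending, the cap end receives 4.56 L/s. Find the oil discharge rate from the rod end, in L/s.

Q_out ≈ 1.85 L/s

Cap-side area A_cap = π/4 × (123 mm)² = 11880 mm^2
Rod-side annular area A_ann = π/4 × (123² − 94.9²) = 4809 mm^2
Piston speed v = Q_in/A_cap; rod-end outflow Q_out = v × A_ann = Q_in × A_ann/A_cap.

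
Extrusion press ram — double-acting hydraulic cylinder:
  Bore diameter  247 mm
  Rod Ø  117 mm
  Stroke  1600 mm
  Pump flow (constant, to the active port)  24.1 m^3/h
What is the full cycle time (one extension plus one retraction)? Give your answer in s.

t ≈ 20.3 s

Cap-side area A_cap = π/4 × (247 mm)² = 47920 mm^2
Rod-side annular area A_ann = π/4 × (247² − 117²) = 37170 mm^2
t_ext = A_cap·L/Q = 11.45 s
t_ret = A_ann·L/Q = 8.883 s
t_cycle = t_ext + t_ret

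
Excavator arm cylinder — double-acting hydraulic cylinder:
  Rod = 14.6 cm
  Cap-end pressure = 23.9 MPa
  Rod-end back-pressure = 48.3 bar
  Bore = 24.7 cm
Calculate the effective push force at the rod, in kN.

Cap-side area A_cap = π/4 × (24.7 cm)² = 479.2 cm^2
Rod-side annular area A_ann = π/4 × (24.7² − 14.6²) = 311.7 cm^2
Net thrust = P_cap·A_cap − P_rod·A_ann = 1145 kN − 150.6 kN

F ≈ 995 kN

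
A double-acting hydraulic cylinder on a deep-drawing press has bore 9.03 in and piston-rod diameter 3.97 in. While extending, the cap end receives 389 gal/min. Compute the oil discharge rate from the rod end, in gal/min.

Cap-side area A_cap = π/4 × (9.03 in)² = 64.04 in^2
Rod-side annular area A_ann = π/4 × (9.03² − 3.97²) = 51.66 in^2
Piston speed v = Q_in/A_cap; rod-end outflow Q_out = v × A_ann = Q_in × A_ann/A_cap.

Q_out ≈ 314 gal/min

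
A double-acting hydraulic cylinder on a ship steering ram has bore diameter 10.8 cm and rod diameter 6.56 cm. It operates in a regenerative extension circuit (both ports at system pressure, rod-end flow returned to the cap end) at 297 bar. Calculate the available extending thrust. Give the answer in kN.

F ≈ 100 kN

With equal pressure on both faces, forces on the annular region cancel; the net push is pressure × rod cross-section.
Rod cross-section A_rod = π/4 × (6.56 cm)² = 33.80 cm^2
F = P × A_rod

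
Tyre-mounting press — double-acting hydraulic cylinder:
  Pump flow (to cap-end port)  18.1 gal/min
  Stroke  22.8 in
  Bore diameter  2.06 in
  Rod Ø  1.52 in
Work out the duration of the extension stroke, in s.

t ≈ 1.09 s

Cap-side area A_cap = π/4 × (2.06 in)² = 3.333 in^2
Swept volume V = A × L; t = V / Q = A·L / Q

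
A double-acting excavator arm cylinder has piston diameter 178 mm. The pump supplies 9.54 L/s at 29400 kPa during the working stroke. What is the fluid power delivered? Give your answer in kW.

W ≈ 280 kW

Hydraulic power = P × Q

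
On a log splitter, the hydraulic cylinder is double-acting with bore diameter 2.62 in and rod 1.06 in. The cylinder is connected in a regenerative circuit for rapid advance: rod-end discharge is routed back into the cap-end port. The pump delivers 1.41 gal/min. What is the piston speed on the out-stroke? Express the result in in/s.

v ≈ 6.15 in/s

In regeneration the rod-end outflow joins the pump flow into the cap end, so the net volume the pump must supply per unit advance equals the rod cross-section area.
Rod cross-section A_rod = π/4 × (1.06 in)² = 0.8825 in^2
v = Q_pump / A_rod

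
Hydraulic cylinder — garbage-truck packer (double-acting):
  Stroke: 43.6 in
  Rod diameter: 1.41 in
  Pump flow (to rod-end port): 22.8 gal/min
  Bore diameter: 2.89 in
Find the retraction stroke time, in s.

t ≈ 2.48 s

Rod-side annular area A_ann = π/4 × (2.89² − 1.41²) = 4.998 in^2
Swept volume V = A × L; t = V / Q = A·L / Q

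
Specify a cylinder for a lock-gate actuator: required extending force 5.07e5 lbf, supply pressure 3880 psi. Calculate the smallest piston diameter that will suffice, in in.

Extension force acts on the full piston face: F = P × (π/4)D².
D = √(4F / (πP)) = √(4 × 5.07e5 lbf / (π × 3880 psi))

D ≈ 12.9 in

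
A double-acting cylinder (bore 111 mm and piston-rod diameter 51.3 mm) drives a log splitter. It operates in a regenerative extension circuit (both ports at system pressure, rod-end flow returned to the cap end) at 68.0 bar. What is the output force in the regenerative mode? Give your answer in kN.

F ≈ 14.1 kN

With equal pressure on both faces, forces on the annular region cancel; the net push is pressure × rod cross-section.
Rod cross-section A_rod = π/4 × (51.3 mm)² = 2067 mm^2
F = P × A_rod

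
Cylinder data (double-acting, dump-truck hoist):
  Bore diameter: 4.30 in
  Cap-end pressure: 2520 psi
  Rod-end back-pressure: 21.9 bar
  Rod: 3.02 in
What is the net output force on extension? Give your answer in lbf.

Cap-side area A_cap = π/4 × (4.30 in)² = 14.52 in^2
Rod-side annular area A_ann = π/4 × (4.30² − 3.02²) = 7.359 in^2
Net thrust = P_cap·A_cap − P_rod·A_ann = 36600 lbf − 2337 lbf

F ≈ 34300 lbf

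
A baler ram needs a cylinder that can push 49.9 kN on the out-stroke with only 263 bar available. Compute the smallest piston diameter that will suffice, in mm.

Extension force acts on the full piston face: F = P × (π/4)D².
D = √(4F / (πP)) = √(4 × 49.9 kN / (π × 263 bar))

D ≈ 49.2 mm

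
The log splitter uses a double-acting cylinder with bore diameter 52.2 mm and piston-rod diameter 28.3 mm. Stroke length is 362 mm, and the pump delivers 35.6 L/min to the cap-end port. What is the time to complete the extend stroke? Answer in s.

t ≈ 1.31 s

Cap-side area A_cap = π/4 × (52.2 mm)² = 2140 mm^2
Swept volume V = A × L; t = V / Q = A·L / Q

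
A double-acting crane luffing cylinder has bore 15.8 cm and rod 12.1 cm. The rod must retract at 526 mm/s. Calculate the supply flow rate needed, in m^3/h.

Rod-side annular area A_ann = π/4 × (15.8² − 12.1²) = 81.08 cm^2
Q = A × v

Q ≈ 15.4 m^3/h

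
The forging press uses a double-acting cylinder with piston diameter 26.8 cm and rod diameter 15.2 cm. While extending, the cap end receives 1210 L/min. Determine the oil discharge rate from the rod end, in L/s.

Q_out ≈ 13.7 L/s

Cap-side area A_cap = π/4 × (26.8 cm)² = 564.1 cm^2
Rod-side annular area A_ann = π/4 × (26.8² − 15.2²) = 382.6 cm^2
Piston speed v = Q_in/A_cap; rod-end outflow Q_out = v × A_ann = Q_in × A_ann/A_cap.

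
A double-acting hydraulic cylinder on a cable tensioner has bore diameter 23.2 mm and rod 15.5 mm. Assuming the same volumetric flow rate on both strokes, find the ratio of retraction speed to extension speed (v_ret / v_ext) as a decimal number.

v_ret/v_ext ≈ 1.81

Cap-side area A_cap = π/4 × (23.2 mm)² = 422.7 mm^2
Rod-side annular area A_ann = π/4 × (23.2² − 15.5²) = 234.0 mm^2
For equal Q, v ∝ 1/A, so v_ret/v_ext = A_cap/A_ann.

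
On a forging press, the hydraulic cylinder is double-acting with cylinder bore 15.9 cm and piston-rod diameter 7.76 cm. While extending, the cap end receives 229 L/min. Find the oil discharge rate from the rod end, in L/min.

Q_out ≈ 174 L/min

Cap-side area A_cap = π/4 × (15.9 cm)² = 198.6 cm^2
Rod-side annular area A_ann = π/4 × (15.9² − 7.76²) = 151.3 cm^2
Piston speed v = Q_in/A_cap; rod-end outflow Q_out = v × A_ann = Q_in × A_ann/A_cap.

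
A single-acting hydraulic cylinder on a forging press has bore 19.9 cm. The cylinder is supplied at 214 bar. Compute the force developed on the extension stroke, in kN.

Cap-side area A_cap = π/4 × (19.9 cm)² = 311.0 cm^2
F = P × A_cap = 214 bar × A_cap

F ≈ 666 kN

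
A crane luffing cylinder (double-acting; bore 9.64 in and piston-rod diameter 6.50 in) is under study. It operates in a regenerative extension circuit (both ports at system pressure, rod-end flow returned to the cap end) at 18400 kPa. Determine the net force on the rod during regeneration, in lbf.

F ≈ 88600 lbf

With equal pressure on both faces, forces on the annular region cancel; the net push is pressure × rod cross-section.
Rod cross-section A_rod = π/4 × (6.50 in)² = 33.18 in^2
F = P × A_rod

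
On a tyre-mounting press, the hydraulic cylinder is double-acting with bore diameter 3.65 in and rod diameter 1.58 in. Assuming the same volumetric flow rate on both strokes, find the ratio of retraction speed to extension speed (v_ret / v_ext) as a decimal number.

v_ret/v_ext ≈ 1.23

Cap-side area A_cap = π/4 × (3.65 in)² = 10.46 in^2
Rod-side annular area A_ann = π/4 × (3.65² − 1.58²) = 8.503 in^2
For equal Q, v ∝ 1/A, so v_ret/v_ext = A_cap/A_ann.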